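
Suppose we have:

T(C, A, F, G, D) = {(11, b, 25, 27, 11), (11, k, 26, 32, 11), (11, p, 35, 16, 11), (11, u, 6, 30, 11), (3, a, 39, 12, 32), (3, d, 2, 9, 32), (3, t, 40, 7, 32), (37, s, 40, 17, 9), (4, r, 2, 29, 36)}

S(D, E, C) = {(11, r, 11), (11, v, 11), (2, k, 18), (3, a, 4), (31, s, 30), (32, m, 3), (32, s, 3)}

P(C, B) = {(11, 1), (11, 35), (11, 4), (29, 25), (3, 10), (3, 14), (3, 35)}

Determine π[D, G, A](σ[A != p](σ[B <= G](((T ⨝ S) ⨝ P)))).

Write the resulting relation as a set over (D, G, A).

{(11, 27, b), (11, 30, u), (11, 32, k), (32, 12, a)}

T ⋈ S (natural join on C, D): {(11, b, 25, 27, 11, r), (11, b, 25, 27, 11, v), (11, k, 26, 32, 11, r), (11, k, 26, 32, 11, v), (11, p, 35, 16, 11, r), (11, p, 35, 16, 11, v), (11, u, 6, 30, 11, r), (11, u, 6, 30, 11, v), (3, a, 39, 12, 32, m), (3, a, 39, 12, 32, s), (3, d, 2, 9, 32, m), (3, d, 2, 9, 32, s), (3, t, 40, 7, 32, m), (3, t, 40, 7, 32, s)}
(T ⨝ S) ⋈ P (natural join on C): {(11, b, 25, 27, 11, r, 1), (11, b, 25, 27, 11, r, 35), (11, b, 25, 27, 11, r, 4), (11, b, 25, 27, 11, v, 1), (11, b, 25, 27, 11, v, 35), (11, b, 25, 27, 11, v, 4), (11, k, 26, 32, 11, r, 1), (11, k, 26, 32, 11, r, 35), (11, k, 26, 32, 11, r, 4), (11, k, 26, 32, 11, v, 1), (11, k, 26, 32, 11, v, 35), (11, k, 26, 32, 11, v, 4), (11, p, 35, 16, 11, r, 1), (11, p, 35, 16, 11, r, 35), (11, p, 35, 16, 11, r, 4), (11, p, 35, 16, 11, v, 1), (11, p, 35, 16, 11, v, 35), (11, p, 35, 16, 11, v, 4), (11, u, 6, 30, 11, r, 1), (11, u, 6, 30, 11, r, 35), (11, u, 6, 30, 11, r, 4), (11, u, 6, 30, 11, v, 1), (11, u, 6, 30, 11, v, 35), (11, u, 6, 30, 11, v, 4), (3, a, 39, 12, 32, m, 10), (3, a, 39, 12, 32, m, 14), (3, a, 39, 12, 32, m, 35), (3, a, 39, 12, 32, s, 10), (3, a, 39, 12, 32, s, 14), (3, a, 39, 12, 32, s, 35), (3, d, 2, 9, 32, m, 10), (3, d, 2, 9, 32, m, 14), (3, d, 2, 9, 32, m, 35), (3, d, 2, 9, 32, s, 10), (3, d, 2, 9, 32, s, 14), (3, d, 2, 9, 32, s, 35), (3, t, 40, 7, 32, m, 10), (3, t, 40, 7, 32, m, 14), (3, t, 40, 7, 32, m, 35), (3, t, 40, 7, 32, s, 10), (3, t, 40, 7, 32, s, 14), (3, t, 40, 7, 32, s, 35)}
σ[B <= G]: keep tuples satisfying B <= G → {(11, b, 25, 27, 11, r, 1), (11, b, 25, 27, 11, r, 4), (11, b, 25, 27, 11, v, 1), (11, b, 25, 27, 11, v, 4), (11, k, 26, 32, 11, r, 1), (11, k, 26, 32, 11, r, 4), (11, k, 26, 32, 11, v, 1), (11, k, 26, 32, 11, v, 4), (11, p, 35, 16, 11, r, 1), (11, p, 35, 16, 11, r, 4), (11, p, 35, 16, 11, v, 1), (11, p, 35, 16, 11, v, 4), (11, u, 6, 30, 11, r, 1), (11, u, 6, 30, 11, r, 4), (11, u, 6, 30, 11, v, 1), (11, u, 6, 30, 11, v, 4), (3, a, 39, 12, 32, m, 10), (3, a, 39, 12, 32, s, 10)}
σ[A != p]: keep tuples satisfying A != p → {(11, b, 25, 27, 11, r, 1), (11, b, 25, 27, 11, r, 4), (11, b, 25, 27, 11, v, 1), (11, b, 25, 27, 11, v, 4), (11, k, 26, 32, 11, r, 1), (11, k, 26, 32, 11, r, 4), (11, k, 26, 32, 11, v, 1), (11, k, 26, 32, 11, v, 4), (11, u, 6, 30, 11, r, 1), (11, u, 6, 30, 11, r, 4), (11, u, 6, 30, 11, v, 1), (11, u, 6, 30, 11, v, 4), (3, a, 39, 12, 32, m, 10), (3, a, 39, 12, 32, s, 10)}
π_{D, G, A} gives {(11, 27, b), (11, 30, u), (11, 32, k), (32, 12, a)} (10 duplicate(s) eliminated).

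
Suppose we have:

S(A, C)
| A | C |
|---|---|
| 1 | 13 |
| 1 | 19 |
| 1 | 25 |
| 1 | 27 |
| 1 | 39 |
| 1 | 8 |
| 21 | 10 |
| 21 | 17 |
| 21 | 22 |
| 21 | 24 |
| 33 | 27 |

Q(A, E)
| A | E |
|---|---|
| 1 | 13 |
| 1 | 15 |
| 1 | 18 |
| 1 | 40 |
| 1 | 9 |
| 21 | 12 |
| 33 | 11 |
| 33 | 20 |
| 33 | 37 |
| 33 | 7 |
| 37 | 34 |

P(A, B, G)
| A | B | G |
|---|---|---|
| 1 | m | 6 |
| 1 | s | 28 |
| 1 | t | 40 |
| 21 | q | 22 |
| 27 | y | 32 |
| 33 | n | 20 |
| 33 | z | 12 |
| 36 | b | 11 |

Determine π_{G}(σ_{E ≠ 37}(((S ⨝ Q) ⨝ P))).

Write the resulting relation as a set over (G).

{12, 20, 22, 28, 40, 6}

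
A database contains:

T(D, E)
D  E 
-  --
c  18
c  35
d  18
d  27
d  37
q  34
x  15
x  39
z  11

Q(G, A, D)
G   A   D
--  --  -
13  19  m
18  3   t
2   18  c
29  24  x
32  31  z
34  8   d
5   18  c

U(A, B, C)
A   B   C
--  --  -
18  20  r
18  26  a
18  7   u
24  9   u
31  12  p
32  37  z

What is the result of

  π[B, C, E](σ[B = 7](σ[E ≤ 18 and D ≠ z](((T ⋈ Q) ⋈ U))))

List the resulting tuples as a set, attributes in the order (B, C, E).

{(7, u, 18)}

Joining T and Q on D yields {(c, 18, 2, 18), (c, 18, 5, 18), (c, 35, 2, 18), (c, 35, 5, 18), (d, 18, 34, 8), (d, 27, 34, 8), (d, 37, 34, 8), (x, 15, 29, 24), (x, 39, 29, 24), (z, 11, 32, 31)}.
Joining (T ⋈ Q) and U on A yields {(c, 18, 2, 18, 20, r), (c, 18, 2, 18, 26, a), (c, 18, 2, 18, 7, u), (c, 18, 5, 18, 20, r), (c, 18, 5, 18, 26, a), (c, 18, 5, 18, 7, u), (c, 35, 2, 18, 20, r), (c, 35, 2, 18, 26, a), (c, 35, 2, 18, 7, u), (c, 35, 5, 18, 20, r), (c, 35, 5, 18, 26, a), (c, 35, 5, 18, 7, u), (x, 15, 29, 24, 9, u), (x, 39, 29, 24, 9, u), (z, 11, 32, 31, 12, p)}.
Apply σ_{E ≤ 18 and D ≠ z}; surviving tuples: {(c, 18, 2, 18, 20, r), (c, 18, 2, 18, 26, a), (c, 18, 2, 18, 7, u), (c, 18, 5, 18, 20, r), (c, 18, 5, 18, 26, a), (c, 18, 5, 18, 7, u), (x, 15, 29, 24, 9, u)}
Apply σ_{B = 7}; surviving tuples: {(c, 18, 2, 18, 7, u), (c, 18, 5, 18, 7, u)}
Keep only column(s) B, C, E (1 duplicate(s) eliminated): {(7, u, 18)}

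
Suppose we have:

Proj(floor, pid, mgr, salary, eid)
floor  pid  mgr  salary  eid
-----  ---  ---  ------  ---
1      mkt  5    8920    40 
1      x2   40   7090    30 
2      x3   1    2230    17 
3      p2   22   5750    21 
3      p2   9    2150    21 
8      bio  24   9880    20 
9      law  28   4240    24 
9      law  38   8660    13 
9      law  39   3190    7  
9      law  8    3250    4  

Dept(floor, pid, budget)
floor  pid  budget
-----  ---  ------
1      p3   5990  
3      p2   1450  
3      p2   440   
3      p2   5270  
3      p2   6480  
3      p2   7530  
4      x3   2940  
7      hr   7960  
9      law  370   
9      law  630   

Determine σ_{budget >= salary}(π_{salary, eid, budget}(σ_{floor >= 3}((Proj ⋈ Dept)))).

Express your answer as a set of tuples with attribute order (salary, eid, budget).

{(2150, 21, 5270), (2150, 21, 6480), (2150, 21, 7530), (5750, 21, 6480), (5750, 21, 7530)}

Joining Proj and Dept on floor, pid yields {(3, p2, 22, 5750, 21, 1450), (3, p2, 22, 5750, 21, 440), (3, p2, 22, 5750, 21, 5270), (3, p2, 22, 5750, 21, 6480), (3, p2, 22, 5750, 21, 7530), (3, p2, 9, 2150, 21, 1450), (3, p2, 9, 2150, 21, 440), (3, p2, 9, 2150, 21, 5270), (3, p2, 9, 2150, 21, 6480), (3, p2, 9, 2150, 21, 7530), (9, law, 28, 4240, 24, 370), (9, law, 28, 4240, 24, 630), (9, law, 38, 8660, 13, 370), (9, law, 38, 8660, 13, 630), (9, law, 39, 3190, 7, 370), (9, law, 39, 3190, 7, 630), (9, law, 8, 3250, 4, 370), (9, law, 8, 3250, 4, 630)}.
σ[floor >= 3]: keep tuples satisfying floor >= 3 → {(3, p2, 22, 5750, 21, 1450), (3, p2, 22, 5750, 21, 440), (3, p2, 22, 5750, 21, 5270), (3, p2, 22, 5750, 21, 6480), (3, p2, 22, 5750, 21, 7530), (3, p2, 9, 2150, 21, 1450), (3, p2, 9, 2150, 21, 440), (3, p2, 9, 2150, 21, 5270), (3, p2, 9, 2150, 21, 6480), (3, p2, 9, 2150, 21, 7530), (9, law, 28, 4240, 24, 370), (9, law, 28, 4240, 24, 630), (9, law, 38, 8660, 13, 370), (9, law, 38, 8660, 13, 630), (9, law, 39, 3190, 7, 370), (9, law, 39, 3190, 7, 630), (9, law, 8, 3250, 4, 370), (9, law, 8, 3250, 4, 630)}
π_{salary, eid, budget} gives {(2150, 21, 1450), (2150, 21, 440), (2150, 21, 5270), (2150, 21, 6480), (2150, 21, 7530), (3190, 7, 370), (3190, 7, 630), (3250, 4, 370), (3250, 4, 630), (4240, 24, 370), (4240, 24, 630), (5750, 21, 1450), (5750, 21, 440), (5750, 21, 5270), (5750, 21, 6480), (5750, 21, 7530), (8660, 13, 370), (8660, 13, 630)}.
σ[budget >= salary]: keep tuples satisfying budget >= salary → {(2150, 21, 5270), (2150, 21, 6480), (2150, 21, 7530), (5750, 21, 6480), (5750, 21, 7530)}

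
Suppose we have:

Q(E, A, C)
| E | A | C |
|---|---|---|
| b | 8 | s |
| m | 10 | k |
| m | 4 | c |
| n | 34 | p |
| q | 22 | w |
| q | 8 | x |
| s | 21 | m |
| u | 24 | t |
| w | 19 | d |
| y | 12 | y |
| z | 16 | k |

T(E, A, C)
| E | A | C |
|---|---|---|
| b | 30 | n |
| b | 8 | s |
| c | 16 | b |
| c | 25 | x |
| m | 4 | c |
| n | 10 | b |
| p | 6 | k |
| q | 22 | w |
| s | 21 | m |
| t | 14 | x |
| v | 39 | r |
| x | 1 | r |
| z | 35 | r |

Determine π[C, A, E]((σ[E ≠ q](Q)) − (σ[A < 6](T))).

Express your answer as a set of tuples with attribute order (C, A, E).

σ[E ≠ q]: keep tuples satisfying E ≠ q → {(b, 8, s), (m, 10, k), (m, 4, c), (n, 34, p), (s, 21, m), (u, 24, t), (w, 19, d), (y, 12, y), (z, 16, k)}
σ[A < 6]: keep tuples satisfying A < 6 → {(m, 4, c), (x, 1, r)}
Taking the difference: {(b, 8, s), (m, 10, k), (n, 34, p), (s, 21, m), (u, 24, t), (w, 19, d), (y, 12, y), (z, 16, k)}
Keep only column(s) C, A, E: {(d, 19, w), (k, 10, m), (k, 16, z), (m, 21, s), (p, 34, n), (s, 8, b), (t, 24, u), (y, 12, y)}

{(d, 19, w), (k, 10, m), (k, 16, z), (m, 21, s), (p, 34, n), (s, 8, b), (t, 24, u), (y, 12, y)}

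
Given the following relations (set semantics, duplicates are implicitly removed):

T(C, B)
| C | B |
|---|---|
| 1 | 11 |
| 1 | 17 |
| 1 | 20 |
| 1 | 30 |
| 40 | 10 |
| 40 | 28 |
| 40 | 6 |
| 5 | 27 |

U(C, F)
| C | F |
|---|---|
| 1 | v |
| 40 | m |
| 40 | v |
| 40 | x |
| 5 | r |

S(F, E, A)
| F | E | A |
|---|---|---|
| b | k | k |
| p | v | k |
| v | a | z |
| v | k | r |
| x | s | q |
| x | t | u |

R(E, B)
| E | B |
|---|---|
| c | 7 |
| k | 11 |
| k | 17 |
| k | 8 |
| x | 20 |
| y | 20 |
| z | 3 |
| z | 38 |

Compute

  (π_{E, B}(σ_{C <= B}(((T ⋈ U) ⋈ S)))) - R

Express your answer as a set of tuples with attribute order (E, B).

Natural join on C: {(1, 11, v), (1, 17, v), (1, 20, v), (1, 30, v), (40, 10, m), (40, 10, v), (40, 10, x), (40, 28, m), (40, 28, v), (40, 28, x), (40, 6, m), (40, 6, v), (40, 6, x), (5, 27, r)}
Natural join on F: {(1, 11, v, a, z), (1, 11, v, k, r), (1, 17, v, a, z), (1, 17, v, k, r), (1, 20, v, a, z), (1, 20, v, k, r), (1, 30, v, a, z), (1, 30, v, k, r), (40, 10, v, a, z), (40, 10, v, k, r), (40, 10, x, s, q), (40, 10, x, t, u), (40, 28, v, a, z), (40, 28, v, k, r), (40, 28, x, s, q), (40, 28, x, t, u), (40, 6, v, a, z), (40, 6, v, k, r), (40, 6, x, s, q), (40, 6, x, t, u)}
σ[C <= B]: keep tuples satisfying C <= B → {(1, 11, v, a, z), (1, 11, v, k, r), (1, 17, v, a, z), (1, 17, v, k, r), (1, 20, v, a, z), (1, 20, v, k, r), (1, 30, v, a, z), (1, 30, v, k, r)}
π_{E, B} gives {(a, 11), (a, 17), (a, 20), (a, 30), (k, 11), (k, 17), (k, 20), (k, 30)}.
Difference: {(a, 11), (a, 17), (a, 20), (a, 30), (k, 11), (k, 17), (k, 20), (k, 30)} with {(c, 7), (k, 11), (k, 17), (k, 8), (x, 20), (y, 20), (z, 3), (z, 38)} → {(a, 11), (a, 17), (a, 20), (a, 30), (k, 20), (k, 30)}

{(a, 11), (a, 17), (a, 20), (a, 30), (k, 20), (k, 30)}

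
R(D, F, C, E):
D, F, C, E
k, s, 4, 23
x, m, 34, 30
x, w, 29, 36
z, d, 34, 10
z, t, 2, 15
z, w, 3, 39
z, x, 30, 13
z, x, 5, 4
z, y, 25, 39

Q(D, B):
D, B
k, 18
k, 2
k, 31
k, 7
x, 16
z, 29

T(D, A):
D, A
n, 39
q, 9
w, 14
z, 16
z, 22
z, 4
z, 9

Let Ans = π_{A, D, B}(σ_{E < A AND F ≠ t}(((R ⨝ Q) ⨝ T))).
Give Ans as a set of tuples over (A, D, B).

{(16, z, 29), (22, z, 29), (9, z, 29)}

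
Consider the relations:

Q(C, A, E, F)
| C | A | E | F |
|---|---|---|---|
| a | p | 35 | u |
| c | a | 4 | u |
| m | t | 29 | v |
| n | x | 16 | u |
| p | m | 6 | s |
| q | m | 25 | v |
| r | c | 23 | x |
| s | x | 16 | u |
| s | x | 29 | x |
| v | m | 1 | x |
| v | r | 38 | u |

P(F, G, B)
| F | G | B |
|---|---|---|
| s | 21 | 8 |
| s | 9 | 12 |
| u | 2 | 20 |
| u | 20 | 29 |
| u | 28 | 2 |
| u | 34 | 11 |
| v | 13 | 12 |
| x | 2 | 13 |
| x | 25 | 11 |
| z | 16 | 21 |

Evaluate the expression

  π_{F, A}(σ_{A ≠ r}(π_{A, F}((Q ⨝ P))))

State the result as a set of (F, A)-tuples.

{(s, m), (u, a), (u, p), (u, x), (v, m), (v, t), (x, c), (x, m), (x, x)}

Q ⋈ P (natural join on F): {(a, p, 35, u, 2, 20), (a, p, 35, u, 20, 29), (a, p, 35, u, 28, 2), (a, p, 35, u, 34, 11), (c, a, 4, u, 2, 20), (c, a, 4, u, 20, 29), (c, a, 4, u, 28, 2), (c, a, 4, u, 34, 11), (m, t, 29, v, 13, 12), (n, x, 16, u, 2, 20), (n, x, 16, u, 20, 29), (n, x, 16, u, 28, 2), (n, x, 16, u, 34, 11), (p, m, 6, s, 21, 8), (p, m, 6, s, 9, 12), (q, m, 25, v, 13, 12), (r, c, 23, x, 2, 13), (r, c, 23, x, 25, 11), (s, x, 16, u, 2, 20), (s, x, 16, u, 20, 29), (s, x, 16, u, 28, 2), (s, x, 16, u, 34, 11), (s, x, 29, x, 2, 13), (s, x, 29, x, 25, 11), (v, m, 1, x, 2, 13), (v, m, 1, x, 25, 11), (v, r, 38, u, 2, 20), (v, r, 38, u, 20, 29), (v, r, 38, u, 28, 2), (v, r, 38, u, 34, 11)}
Projecting to A, F (20 duplicate(s) eliminated): {(a, u), (c, x), (m, s), (m, v), (m, x), (p, u), (r, u), (t, v), (x, u), (x, x)}
σ[A ≠ r]: keep tuples satisfying A ≠ r → {(a, u), (c, x), (m, s), (m, v), (m, x), (p, u), (t, v), (x, u), (x, x)}
Projecting to F, A: {(s, m), (u, a), (u, p), (u, x), (v, m), (v, t), (x, c), (x, m), (x, x)}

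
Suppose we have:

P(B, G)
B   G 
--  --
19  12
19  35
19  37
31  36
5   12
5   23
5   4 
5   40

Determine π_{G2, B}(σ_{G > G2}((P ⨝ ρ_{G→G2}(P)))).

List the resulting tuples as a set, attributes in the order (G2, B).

{(12, 19), (12, 5), (23, 5), (35, 19), (4, 5)}

ρ[G→G2]: schema becomes (B, G2); tuples unchanged.
Natural join on B: {(19, 12, 12), (19, 12, 35), (19, 12, 37), (19, 35, 12), (19, 35, 35), (19, 35, 37), (19, 37, 12), (19, 37, 35), (19, 37, 37), (31, 36, 36), (5, 12, 12), (5, 12, 23), (5, 12, 4), (5, 12, 40), (5, 23, 12), (5, 23, 23), (5, 23, 4), (5, 23, 40), (5, 4, 12), (5, 4, 23), (5, 4, 4), (5, 4, 40), (5, 40, 12), (5, 40, 23), (5, 40, 4), (5, 40, 40)}
Selection G > G2: {(19, 35, 12), (19, 37, 12), (19, 37, 35), (5, 12, 4), (5, 23, 12), (5, 23, 4), (5, 40, 12), (5, 40, 23), (5, 40, 4)}
π_{G2, B} gives {(12, 19), (12, 5), (23, 5), (35, 19), (4, 5)} (4 duplicate(s) eliminated).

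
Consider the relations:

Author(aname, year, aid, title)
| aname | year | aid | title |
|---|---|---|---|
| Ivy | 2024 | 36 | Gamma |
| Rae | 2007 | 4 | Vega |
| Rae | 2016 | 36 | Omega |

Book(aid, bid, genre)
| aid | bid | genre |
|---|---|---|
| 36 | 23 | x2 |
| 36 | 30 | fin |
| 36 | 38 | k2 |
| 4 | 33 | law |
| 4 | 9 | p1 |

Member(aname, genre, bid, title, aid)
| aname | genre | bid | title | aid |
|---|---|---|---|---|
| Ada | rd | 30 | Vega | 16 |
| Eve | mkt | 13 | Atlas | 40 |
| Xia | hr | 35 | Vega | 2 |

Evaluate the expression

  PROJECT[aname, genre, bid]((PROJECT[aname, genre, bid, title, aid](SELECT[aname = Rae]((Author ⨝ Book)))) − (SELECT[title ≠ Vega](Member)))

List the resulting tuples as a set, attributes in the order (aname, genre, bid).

{(Rae, fin, 30), (Rae, k2, 38), (Rae, law, 33), (Rae, p1, 9), (Rae, x2, 23)}

Joining Author and Book on aid yields {(Ivy, 2024, 36, Gamma, 23, x2), (Ivy, 2024, 36, Gamma, 30, fin), (Ivy, 2024, 36, Gamma, 38, k2), (Rae, 2007, 4, Vega, 33, law), (Rae, 2007, 4, Vega, 9, p1), (Rae, 2016, 36, Omega, 23, x2), (Rae, 2016, 36, Omega, 30, fin), (Rae, 2016, 36, Omega, 38, k2)}.
σ[aname = Rae]: keep tuples satisfying aname = Rae → {(Rae, 2007, 4, Vega, 33, law), (Rae, 2007, 4, Vega, 9, p1), (Rae, 2016, 36, Omega, 23, x2), (Rae, 2016, 36, Omega, 30, fin), (Rae, 2016, 36, Omega, 38, k2)}
π_{aname, genre, bid, title, aid} gives {(Rae, fin, 30, Omega, 36), (Rae, k2, 38, Omega, 36), (Rae, law, 33, Vega, 4), (Rae, p1, 9, Vega, 4), (Rae, x2, 23, Omega, 36)}.
σ[title ≠ Vega]: keep tuples satisfying title ≠ Vega → {(Eve, mkt, 13, Atlas, 40)}
Set difference of the two operands is {(Rae, fin, 30, Omega, 36), (Rae, k2, 38, Omega, 36), (Rae, law, 33, Vega, 4), (Rae, p1, 9, Vega, 4), (Rae, x2, 23, Omega, 36)}.
π_{aname, genre, bid} gives {(Rae, fin, 30), (Rae, k2, 38), (Rae, law, 33), (Rae, p1, 9), (Rae, x2, 23)}.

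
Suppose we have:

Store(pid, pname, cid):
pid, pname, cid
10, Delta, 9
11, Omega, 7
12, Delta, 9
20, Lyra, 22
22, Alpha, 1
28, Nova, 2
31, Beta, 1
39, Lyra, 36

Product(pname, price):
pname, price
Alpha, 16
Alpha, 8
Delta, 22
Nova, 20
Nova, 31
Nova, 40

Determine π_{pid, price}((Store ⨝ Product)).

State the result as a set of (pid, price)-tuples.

{(10, 22), (12, 22), (22, 16), (22, 8), (28, 20), (28, 31), (28, 40)}

Store ⋈ Product (natural join on pname): {(10, Delta, 9, 22), (12, Delta, 9, 22), (22, Alpha, 1, 16), (22, Alpha, 1, 8), (28, Nova, 2, 20), (28, Nova, 2, 31), (28, Nova, 2, 40)}
Keep only column(s) pid, price: {(10, 22), (12, 22), (22, 16), (22, 8), (28, 20), (28, 31), (28, 40)}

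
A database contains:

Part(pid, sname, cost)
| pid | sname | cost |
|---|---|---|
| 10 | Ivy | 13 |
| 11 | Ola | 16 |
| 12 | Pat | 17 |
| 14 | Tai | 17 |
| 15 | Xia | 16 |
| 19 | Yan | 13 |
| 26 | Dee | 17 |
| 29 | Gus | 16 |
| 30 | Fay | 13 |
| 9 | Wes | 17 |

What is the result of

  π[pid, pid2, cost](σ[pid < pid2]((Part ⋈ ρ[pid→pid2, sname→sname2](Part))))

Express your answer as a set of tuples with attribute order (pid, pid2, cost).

{(10, 19, 13), (10, 30, 13), (11, 15, 16), (11, 29, 16), (12, 14, 17), (12, 26, 17), (14, 26, 17), (15, 29, 16), (19, 30, 13), (9, 12, 17), (9, 14, 17), (9, 26, 17)}

ρ[pid→pid2, sname→sname2]: schema becomes (pid2, sname2, cost); tuples unchanged.
Natural join on cost: {(10, Ivy, 13, 10, Ivy), (10, Ivy, 13, 19, Yan), (10, Ivy, 13, 30, Fay), (11, Ola, 16, 11, Ola), (11, Ola, 16, 15, Xia), (11, Ola, 16, 29, Gus), (12, Pat, 17, 12, Pat), (12, Pat, 17, 14, Tai), (12, Pat, 17, 26, Dee), (12, Pat, 17, 9, Wes), (14, Tai, 17, 12, Pat), (14, Tai, 17, 14, Tai), (14, Tai, 17, 26, Dee), (14, Tai, 17, 9, Wes), (15, Xia, 16, 11, Ola), (15, Xia, 16, 15, Xia), (15, Xia, 16, 29, Gus), (19, Yan, 13, 10, Ivy), (19, Yan, 13, 19, Yan), (19, Yan, 13, 30, Fay), (26, Dee, 17, 12, Pat), (26, Dee, 17, 14, Tai), (26, Dee, 17, 26, Dee), (26, Dee, 17, 9, Wes), (29, Gus, 16, 11, Ola), (29, Gus, 16, 15, Xia), (29, Gus, 16, 29, Gus), (30, Fay, 13, 10, Ivy), (30, Fay, 13, 19, Yan), (30, Fay, 13, 30, Fay), (9, Wes, 17, 12, Pat), (9, Wes, 17, 14, Tai), (9, Wes, 17, 26, Dee), (9, Wes, 17, 9, Wes)}
Filtering on pid < pid2 leaves {(10, Ivy, 13, 19, Yan), (10, Ivy, 13, 30, Fay), (11, Ola, 16, 15, Xia), (11, Ola, 16, 29, Gus), (12, Pat, 17, 14, Tai), (12, Pat, 17, 26, Dee), (14, Tai, 17, 26, Dee), (15, Xia, 16, 29, Gus), (19, Yan, 13, 30, Fay), (9, Wes, 17, 12, Pat), (9, Wes, 17, 14, Tai), (9, Wes, 17, 26, Dee)}.
Keep only column(s) pid, pid2, cost: {(10, 19, 13), (10, 30, 13), (11, 15, 16), (11, 29, 16), (12, 14, 17), (12, 26, 17), (14, 26, 17), (15, 29, 16), (19, 30, 13), (9, 12, 17), (9, 14, 17), (9, 26, 17)}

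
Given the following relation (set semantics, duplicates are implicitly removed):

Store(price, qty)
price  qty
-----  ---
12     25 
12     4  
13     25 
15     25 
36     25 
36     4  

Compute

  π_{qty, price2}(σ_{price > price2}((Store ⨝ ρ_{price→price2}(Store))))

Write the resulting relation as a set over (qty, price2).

{(25, 12), (25, 13), (25, 15), (4, 12)}

ρ[price→price2]: schema becomes (price2, qty); tuples unchanged.
Joining Store and ρ_{price→price2}(Store) on qty yields {(12, 25, 12), (12, 25, 13), (12, 25, 15), (12, 25, 36), (12, 4, 12), (12, 4, 36), (13, 25, 12), (13, 25, 13), (13, 25, 15), (13, 25, 36), (15, 25, 12), (15, 25, 13), (15, 25, 15), (15, 25, 36), (36, 25, 12), (36, 25, 13), (36, 25, 15), (36, 25, 36), (36, 4, 12), (36, 4, 36)}.
Selection price > price2: {(13, 25, 12), (15, 25, 12), (15, 25, 13), (36, 25, 12), (36, 25, 13), (36, 25, 15), (36, 4, 12)}
Keep only column(s) qty, price2 (3 duplicate(s) eliminated): {(25, 12), (25, 13), (25, 15), (4, 12)}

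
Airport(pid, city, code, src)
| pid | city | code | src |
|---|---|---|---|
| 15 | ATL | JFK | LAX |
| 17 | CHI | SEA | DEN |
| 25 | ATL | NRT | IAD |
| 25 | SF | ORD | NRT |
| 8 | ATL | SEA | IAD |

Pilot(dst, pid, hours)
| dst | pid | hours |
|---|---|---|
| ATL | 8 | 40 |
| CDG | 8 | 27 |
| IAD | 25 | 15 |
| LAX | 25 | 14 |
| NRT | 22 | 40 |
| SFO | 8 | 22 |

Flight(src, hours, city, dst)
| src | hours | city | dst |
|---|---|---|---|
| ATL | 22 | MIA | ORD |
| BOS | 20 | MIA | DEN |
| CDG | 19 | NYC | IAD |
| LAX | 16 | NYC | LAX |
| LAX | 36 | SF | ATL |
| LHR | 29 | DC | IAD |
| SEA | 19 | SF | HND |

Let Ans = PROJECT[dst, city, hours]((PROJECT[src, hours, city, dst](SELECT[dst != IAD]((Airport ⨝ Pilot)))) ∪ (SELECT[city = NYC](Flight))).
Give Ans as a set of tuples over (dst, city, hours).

{(ATL, ATL, 40), (CDG, ATL, 27), (IAD, NYC, 19), (LAX, ATL, 14), (LAX, NYC, 16), (LAX, SF, 14), (SFO, ATL, 22)}

Natural join on pid: {(25, ATL, NRT, IAD, IAD, 15), (25, ATL, NRT, IAD, LAX, 14), (25, SF, ORD, NRT, IAD, 15), (25, SF, ORD, NRT, LAX, 14), (8, ATL, SEA, IAD, ATL, 40), (8, ATL, SEA, IAD, CDG, 27), (8, ATL, SEA, IAD, SFO, 22)}
Selection dst != IAD: {(25, ATL, NRT, IAD, LAX, 14), (25, SF, ORD, NRT, LAX, 14), (8, ATL, SEA, IAD, ATL, 40), (8, ATL, SEA, IAD, CDG, 27), (8, ATL, SEA, IAD, SFO, 22)}
π_{src, hours, city, dst} gives {(IAD, 14, ATL, LAX), (IAD, 22, ATL, SFO), (IAD, 27, ATL, CDG), (IAD, 40, ATL, ATL), (NRT, 14, SF, LAX)}.
Selection city = NYC: {(CDG, 19, NYC, IAD), (LAX, 16, NYC, LAX)}
Taking the union: {(CDG, 19, NYC, IAD), (IAD, 14, ATL, LAX), (IAD, 22, ATL, SFO), (IAD, 27, ATL, CDG), (IAD, 40, ATL, ATL), (LAX, 16, NYC, LAX), (NRT, 14, SF, LAX)}
π_{dst, city, hours} gives {(ATL, ATL, 40), (CDG, ATL, 27), (IAD, NYC, 19), (LAX, ATL, 14), (LAX, NYC, 16), (LAX, SF, 14), (SFO, ATL, 22)}.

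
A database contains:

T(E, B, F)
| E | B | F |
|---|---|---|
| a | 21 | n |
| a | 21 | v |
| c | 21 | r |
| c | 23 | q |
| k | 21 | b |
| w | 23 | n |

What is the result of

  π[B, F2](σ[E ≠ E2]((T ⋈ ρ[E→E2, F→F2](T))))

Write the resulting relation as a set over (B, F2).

ρ[E→E2, F→F2]: schema becomes (E2, B, F2); tuples unchanged.
Natural join on B: {(a, 21, n, a, n), (a, 21, n, a, v), (a, 21, n, c, r), (a, 21, n, k, b), (a, 21, v, a, n), (a, 21, v, a, v), (a, 21, v, c, r), (a, 21, v, k, b), (c, 21, r, a, n), (c, 21, r, a, v), (c, 21, r, c, r), (c, 21, r, k, b), (c, 23, q, c, q), (c, 23, q, w, n), (k, 21, b, a, n), (k, 21, b, a, v), (k, 21, b, c, r), (k, 21, b, k, b), (w, 23, n, c, q), (w, 23, n, w, n)}
Selection E ≠ E2: {(a, 21, n, c, r), (a, 21, n, k, b), (a, 21, v, c, r), (a, 21, v, k, b), (c, 21, r, a, n), (c, 21, r, a, v), (c, 21, r, k, b), (c, 23, q, w, n), (k, 21, b, a, n), (k, 21, b, a, v), (k, 21, b, c, r), (w, 23, n, c, q)}
Projecting to B, F2 (6 duplicate(s) eliminated): {(21, b), (21, n), (21, r), (21, v), (23, n), (23, q)}

{(21, b), (21, n), (21, r), (21, v), (23, n), (23, q)}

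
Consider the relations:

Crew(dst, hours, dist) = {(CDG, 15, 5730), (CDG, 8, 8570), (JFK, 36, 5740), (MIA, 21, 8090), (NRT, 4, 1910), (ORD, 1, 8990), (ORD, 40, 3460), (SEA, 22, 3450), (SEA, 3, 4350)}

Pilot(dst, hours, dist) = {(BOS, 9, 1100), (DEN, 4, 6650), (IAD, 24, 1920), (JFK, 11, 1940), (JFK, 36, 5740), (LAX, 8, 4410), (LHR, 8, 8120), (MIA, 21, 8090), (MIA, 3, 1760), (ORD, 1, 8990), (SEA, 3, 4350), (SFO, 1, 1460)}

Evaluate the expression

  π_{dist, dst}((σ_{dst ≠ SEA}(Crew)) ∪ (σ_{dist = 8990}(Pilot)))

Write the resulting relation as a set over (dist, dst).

Filtering on dst ≠ SEA leaves {(CDG, 15, 5730), (CDG, 8, 8570), (JFK, 36, 5740), (MIA, 21, 8090), (NRT, 4, 1910), (ORD, 1, 8990), (ORD, 40, 3460)}.
Filtering on dist = 8990 leaves {(ORD, 1, 8990)}.
Taking the union: {(CDG, 15, 5730), (CDG, 8, 8570), (JFK, 36, 5740), (MIA, 21, 8090), (NRT, 4, 1910), (ORD, 1, 8990), (ORD, 40, 3460)}
Keep only column(s) dist, dst: {(1910, NRT), (3460, ORD), (5730, CDG), (5740, JFK), (8090, MIA), (8570, CDG), (8990, ORD)}

{(1910, NRT), (3460, ORD), (5730, CDG), (5740, JFK), (8090, MIA), (8570, CDG), (8990, ORD)}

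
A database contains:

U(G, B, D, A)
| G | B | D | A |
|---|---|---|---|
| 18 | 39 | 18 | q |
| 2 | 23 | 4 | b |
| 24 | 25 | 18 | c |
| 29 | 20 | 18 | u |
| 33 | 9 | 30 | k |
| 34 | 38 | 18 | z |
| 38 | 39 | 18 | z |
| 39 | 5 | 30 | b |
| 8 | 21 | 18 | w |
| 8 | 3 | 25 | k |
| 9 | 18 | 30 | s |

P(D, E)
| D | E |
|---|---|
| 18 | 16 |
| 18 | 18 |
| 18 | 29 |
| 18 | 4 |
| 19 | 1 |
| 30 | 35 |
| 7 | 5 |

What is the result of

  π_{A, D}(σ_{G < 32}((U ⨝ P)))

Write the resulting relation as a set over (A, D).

Natural join on D: {(18, 39, 18, q, 16), (18, 39, 18, q, 18), (18, 39, 18, q, 29), (18, 39, 18, q, 4), (24, 25, 18, c, 16), (24, 25, 18, c, 18), (24, 25, 18, c, 29), (24, 25, 18, c, 4), (29, 20, 18, u, 16), (29, 20, 18, u, 18), (29, 20, 18, u, 29), (29, 20, 18, u, 4), (33, 9, 30, k, 35), (34, 38, 18, z, 16), (34, 38, 18, z, 18), (34, 38, 18, z, 29), (34, 38, 18, z, 4), (38, 39, 18, z, 16), (38, 39, 18, z, 18), (38, 39, 18, z, 29), (38, 39, 18, z, 4), (39, 5, 30, b, 35), (8, 21, 18, w, 16), (8, 21, 18, w, 18), (8, 21, 18, w, 29), (8, 21, 18, w, 4), (9, 18, 30, s, 35)}
Selection G < 32: {(18, 39, 18, q, 16), (18, 39, 18, q, 18), (18, 39, 18, q, 29), (18, 39, 18, q, 4), (24, 25, 18, c, 16), (24, 25, 18, c, 18), (24, 25, 18, c, 29), (24, 25, 18, c, 4), (29, 20, 18, u, 16), (29, 20, 18, u, 18), (29, 20, 18, u, 29), (29, 20, 18, u, 4), (8, 21, 18, w, 16), (8, 21, 18, w, 18), (8, 21, 18, w, 29), (8, 21, 18, w, 4), (9, 18, 30, s, 35)}
π[A, D]: project onto (A, D) (12 duplicate(s) eliminated) → {(c, 18), (q, 18), (s, 30), (u, 18), (w, 18)}

{(c, 18), (q, 18), (s, 30), (u, 18), (w, 18)}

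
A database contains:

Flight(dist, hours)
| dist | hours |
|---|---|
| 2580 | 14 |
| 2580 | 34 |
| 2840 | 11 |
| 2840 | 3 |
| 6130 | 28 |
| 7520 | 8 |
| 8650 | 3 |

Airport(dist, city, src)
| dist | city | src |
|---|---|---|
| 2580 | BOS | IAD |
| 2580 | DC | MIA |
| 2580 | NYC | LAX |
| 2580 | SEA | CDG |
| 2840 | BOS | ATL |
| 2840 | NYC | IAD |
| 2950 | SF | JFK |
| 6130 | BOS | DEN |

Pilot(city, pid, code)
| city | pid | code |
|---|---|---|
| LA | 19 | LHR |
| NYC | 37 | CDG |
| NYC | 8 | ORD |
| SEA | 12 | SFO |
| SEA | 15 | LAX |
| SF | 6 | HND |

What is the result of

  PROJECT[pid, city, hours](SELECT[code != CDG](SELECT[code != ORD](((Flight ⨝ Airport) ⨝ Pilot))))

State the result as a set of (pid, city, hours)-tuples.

{(12, SEA, 14), (12, SEA, 34), (15, SEA, 14), (15, SEA, 34)}

Natural join on dist: {(2580, 14, BOS, IAD), (2580, 14, DC, MIA), (2580, 14, NYC, LAX), (2580, 14, SEA, CDG), (2580, 34, BOS, IAD), (2580, 34, DC, MIA), (2580, 34, NYC, LAX), (2580, 34, SEA, CDG), (2840, 11, BOS, ATL), (2840, 11, NYC, IAD), (2840, 3, BOS, ATL), (2840, 3, NYC, IAD), (6130, 28, BOS, DEN)}
Natural join on city: {(2580, 14, NYC, LAX, 37, CDG), (2580, 14, NYC, LAX, 8, ORD), (2580, 14, SEA, CDG, 12, SFO), (2580, 14, SEA, CDG, 15, LAX), (2580, 34, NYC, LAX, 37, CDG), (2580, 34, NYC, LAX, 8, ORD), (2580, 34, SEA, CDG, 12, SFO), (2580, 34, SEA, CDG, 15, LAX), (2840, 11, NYC, IAD, 37, CDG), (2840, 11, NYC, IAD, 8, ORD), (2840, 3, NYC, IAD, 37, CDG), (2840, 3, NYC, IAD, 8, ORD)}
Filtering on code != ORD leaves {(2580, 14, NYC, LAX, 37, CDG), (2580, 14, SEA, CDG, 12, SFO), (2580, 14, SEA, CDG, 15, LAX), (2580, 34, NYC, LAX, 37, CDG), (2580, 34, SEA, CDG, 12, SFO), (2580, 34, SEA, CDG, 15, LAX), (2840, 11, NYC, IAD, 37, CDG), (2840, 3, NYC, IAD, 37, CDG)}.
Filtering on code != CDG leaves {(2580, 14, SEA, CDG, 12, SFO), (2580, 14, SEA, CDG, 15, LAX), (2580, 34, SEA, CDG, 12, SFO), (2580, 34, SEA, CDG, 15, LAX)}.
Projecting to pid, city, hours: {(12, SEA, 14), (12, SEA, 34), (15, SEA, 14), (15, SEA, 34)}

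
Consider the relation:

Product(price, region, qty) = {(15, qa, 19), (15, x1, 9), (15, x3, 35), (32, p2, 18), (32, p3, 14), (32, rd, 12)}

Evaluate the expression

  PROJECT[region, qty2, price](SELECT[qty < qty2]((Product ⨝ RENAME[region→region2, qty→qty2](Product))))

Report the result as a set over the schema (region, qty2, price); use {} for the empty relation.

{(p3, 18, 32), (qa, 35, 15), (rd, 14, 32), (rd, 18, 32), (x1, 19, 15), (x1, 35, 15)}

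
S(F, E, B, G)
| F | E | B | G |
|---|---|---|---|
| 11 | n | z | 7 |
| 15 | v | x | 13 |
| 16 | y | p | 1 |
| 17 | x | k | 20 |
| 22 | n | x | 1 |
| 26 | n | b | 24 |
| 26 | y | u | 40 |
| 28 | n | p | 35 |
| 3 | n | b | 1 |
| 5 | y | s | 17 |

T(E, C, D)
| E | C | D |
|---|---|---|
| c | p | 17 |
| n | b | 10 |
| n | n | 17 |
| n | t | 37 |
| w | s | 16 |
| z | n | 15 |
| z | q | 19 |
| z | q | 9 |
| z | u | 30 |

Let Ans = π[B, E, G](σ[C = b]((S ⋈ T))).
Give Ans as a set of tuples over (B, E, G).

{(b, n, 1), (b, n, 24), (p, n, 35), (x, n, 1), (z, n, 7)}

Natural join on E: {(11, n, z, 7, b, 10), (11, n, z, 7, n, 17), (11, n, z, 7, t, 37), (22, n, x, 1, b, 10), (22, n, x, 1, n, 17), (22, n, x, 1, t, 37), (26, n, b, 24, b, 10), (26, n, b, 24, n, 17), (26, n, b, 24, t, 37), (28, n, p, 35, b, 10), (28, n, p, 35, n, 17), (28, n, p, 35, t, 37), (3, n, b, 1, b, 10), (3, n, b, 1, n, 17), (3, n, b, 1, t, 37)}
Filtering on C = b leaves {(11, n, z, 7, b, 10), (22, n, x, 1, b, 10), (26, n, b, 24, b, 10), (28, n, p, 35, b, 10), (3, n, b, 1, b, 10)}.
π[B, E, G]: project onto (B, E, G) → {(b, n, 1), (b, n, 24), (p, n, 35), (x, n, 1), (z, n, 7)}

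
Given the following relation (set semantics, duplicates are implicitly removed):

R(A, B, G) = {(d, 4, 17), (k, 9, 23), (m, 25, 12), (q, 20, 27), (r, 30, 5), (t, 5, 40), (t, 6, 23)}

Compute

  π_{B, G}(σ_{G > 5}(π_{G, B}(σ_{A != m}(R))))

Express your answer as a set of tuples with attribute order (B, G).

{(20, 27), (4, 17), (5, 40), (6, 23), (9, 23)}

σ[A != m]: keep tuples satisfying A != m → {(d, 4, 17), (k, 9, 23), (q, 20, 27), (r, 30, 5), (t, 5, 40), (t, 6, 23)}
π[G, B]: project onto (G, B) → {(17, 4), (23, 6), (23, 9), (27, 20), (40, 5), (5, 30)}
σ[G > 5]: keep tuples satisfying G > 5 → {(17, 4), (23, 6), (23, 9), (27, 20), (40, 5)}
π[B, G]: project onto (B, G) → {(20, 27), (4, 17), (5, 40), (6, 23), (9, 23)}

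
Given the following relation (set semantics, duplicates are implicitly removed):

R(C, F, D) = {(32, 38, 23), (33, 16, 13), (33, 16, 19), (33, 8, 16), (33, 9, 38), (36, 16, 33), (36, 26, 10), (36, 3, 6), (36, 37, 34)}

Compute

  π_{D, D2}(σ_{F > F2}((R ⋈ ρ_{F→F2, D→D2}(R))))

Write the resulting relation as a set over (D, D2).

ρ[F→F2, D→D2]: schema becomes (C, F2, D2); tuples unchanged.
Joining R and ρ_{F→F2, D→D2}(R) on C yields {(32, 38, 23, 38, 23), (33, 16, 13, 16, 13), (33, 16, 13, 16, 19), (33, 16, 13, 8, 16), (33, 16, 13, 9, 38), (33, 16, 19, 16, 13), (33, 16, 19, 16, 19), (33, 16, 19, 8, 16), (33, 16, 19, 9, 38), (33, 8, 16, 16, 13), (33, 8, 16, 16, 19), (33, 8, 16, 8, 16), (33, 8, 16, 9, 38), (33, 9, 38, 16, 13), (33, 9, 38, 16, 19), (33, 9, 38, 8, 16), (33, 9, 38, 9, 38), (36, 16, 33, 16, 33), (36, 16, 33, 26, 10), (36, 16, 33, 3, 6), (36, 16, 33, 37, 34), (36, 26, 10, 16, 33), (36, 26, 10, 26, 10), (36, 26, 10, 3, 6), (36, 26, 10, 37, 34), (36, 3, 6, 16, 33), (36, 3, 6, 26, 10), (36, 3, 6, 3, 6), (36, 3, 6, 37, 34), (36, 37, 34, 16, 33), (36, 37, 34, 26, 10), (36, 37, 34, 3, 6), (36, 37, 34, 37, 34)}.
σ[F > F2]: keep tuples satisfying F > F2 → {(33, 16, 13, 8, 16), (33, 16, 13, 9, 38), (33, 16, 19, 8, 16), (33, 16, 19, 9, 38), (33, 9, 38, 8, 16), (36, 16, 33, 3, 6), (36, 26, 10, 16, 33), (36, 26, 10, 3, 6), (36, 37, 34, 16, 33), (36, 37, 34, 26, 10), (36, 37, 34, 3, 6)}
π[D, D2]: project onto (D, D2) → {(10, 33), (10, 6), (13, 16), (13, 38), (19, 16), (19, 38), (33, 6), (34, 10), (34, 33), (34, 6), (38, 16)}

{(10, 33), (10, 6), (13, 16), (13, 38), (19, 16), (19, 38), (33, 6), (34, 10), (34, 33), (34, 6), (38, 16)}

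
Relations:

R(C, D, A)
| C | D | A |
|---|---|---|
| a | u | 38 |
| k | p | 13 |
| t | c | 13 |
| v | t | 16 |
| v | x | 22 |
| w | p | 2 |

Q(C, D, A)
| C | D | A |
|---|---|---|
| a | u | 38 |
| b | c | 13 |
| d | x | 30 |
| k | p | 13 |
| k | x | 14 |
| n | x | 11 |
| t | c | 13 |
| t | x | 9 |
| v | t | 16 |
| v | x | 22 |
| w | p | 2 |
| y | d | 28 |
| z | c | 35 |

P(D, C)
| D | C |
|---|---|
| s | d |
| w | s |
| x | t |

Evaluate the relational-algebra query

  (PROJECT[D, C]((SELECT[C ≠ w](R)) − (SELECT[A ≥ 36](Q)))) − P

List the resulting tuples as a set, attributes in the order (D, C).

{(c, t), (p, k), (t, v), (x, v)}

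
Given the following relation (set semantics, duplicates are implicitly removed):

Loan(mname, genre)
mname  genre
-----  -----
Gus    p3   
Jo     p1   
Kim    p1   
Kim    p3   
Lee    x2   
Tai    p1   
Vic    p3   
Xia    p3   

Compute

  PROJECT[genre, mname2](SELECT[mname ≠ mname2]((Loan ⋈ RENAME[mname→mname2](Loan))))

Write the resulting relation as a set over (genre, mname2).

{(p1, Jo), (p1, Kim), (p1, Tai), (p3, Gus), (p3, Kim), (p3, Vic), (p3, Xia)}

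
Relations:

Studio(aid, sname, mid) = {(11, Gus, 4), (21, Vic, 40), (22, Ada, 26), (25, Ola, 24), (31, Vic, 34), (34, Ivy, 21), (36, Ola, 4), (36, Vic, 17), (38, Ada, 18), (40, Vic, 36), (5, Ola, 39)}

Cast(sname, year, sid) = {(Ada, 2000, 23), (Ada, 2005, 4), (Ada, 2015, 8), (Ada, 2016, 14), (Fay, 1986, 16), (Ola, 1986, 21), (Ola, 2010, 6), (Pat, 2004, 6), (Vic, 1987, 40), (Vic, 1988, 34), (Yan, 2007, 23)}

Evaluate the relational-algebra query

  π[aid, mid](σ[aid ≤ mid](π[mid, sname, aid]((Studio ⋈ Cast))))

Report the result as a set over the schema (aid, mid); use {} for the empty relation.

{(21, 40), (22, 26), (31, 34), (5, 39)}

Studio ⋈ Cast (natural join on sname): {(21, Vic, 40, 1987, 40), (21, Vic, 40, 1988, 34), (22, Ada, 26, 2000, 23), (22, Ada, 26, 2005, 4), (22, Ada, 26, 2015, 8), (22, Ada, 26, 2016, 14), (25, Ola, 24, 1986, 21), (25, Ola, 24, 2010, 6), (31, Vic, 34, 1987, 40), (31, Vic, 34, 1988, 34), (36, Ola, 4, 1986, 21), (36, Ola, 4, 2010, 6), (36, Vic, 17, 1987, 40), (36, Vic, 17, 1988, 34), (38, Ada, 18, 2000, 23), (38, Ada, 18, 2005, 4), (38, Ada, 18, 2015, 8), (38, Ada, 18, 2016, 14), (40, Vic, 36, 1987, 40), (40, Vic, 36, 1988, 34), (5, Ola, 39, 1986, 21), (5, Ola, 39, 2010, 6)}
Keep only column(s) mid, sname, aid (13 duplicate(s) eliminated): {(17, Vic, 36), (18, Ada, 38), (24, Ola, 25), (26, Ada, 22), (34, Vic, 31), (36, Vic, 40), (39, Ola, 5), (4, Ola, 36), (40, Vic, 21)}
σ[aid ≤ mid]: keep tuples satisfying aid ≤ mid → {(26, Ada, 22), (34, Vic, 31), (39, Ola, 5), (40, Vic, 21)}
Keep only column(s) aid, mid: {(21, 40), (22, 26), (31, 34), (5, 39)}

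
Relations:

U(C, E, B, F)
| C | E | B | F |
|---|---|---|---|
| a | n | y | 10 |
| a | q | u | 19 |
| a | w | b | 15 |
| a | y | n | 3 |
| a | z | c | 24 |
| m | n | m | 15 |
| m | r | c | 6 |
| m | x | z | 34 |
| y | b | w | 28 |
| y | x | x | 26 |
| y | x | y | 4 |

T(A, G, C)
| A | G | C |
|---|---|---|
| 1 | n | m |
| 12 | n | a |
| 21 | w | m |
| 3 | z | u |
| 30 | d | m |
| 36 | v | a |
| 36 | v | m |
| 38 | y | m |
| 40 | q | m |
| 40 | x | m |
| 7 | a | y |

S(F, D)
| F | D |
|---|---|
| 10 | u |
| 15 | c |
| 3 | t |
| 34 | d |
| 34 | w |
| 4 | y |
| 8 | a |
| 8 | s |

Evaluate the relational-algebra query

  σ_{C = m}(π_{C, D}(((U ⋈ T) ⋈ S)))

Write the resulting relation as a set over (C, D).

{(m, c), (m, d), (m, w)}

U ⋈ T (natural join on C): {(a, n, y, 10, 12, n), (a, n, y, 10, 36, v), (a, q, u, 19, 12, n), (a, q, u, 19, 36, v), (a, w, b, 15, 12, n), (a, w, b, 15, 36, v), (a, y, n, 3, 12, n), (a, y, n, 3, 36, v), (a, z, c, 24, 12, n), (a, z, c, 24, 36, v), (m, n, m, 15, 1, n), (m, n, m, 15, 21, w), (m, n, m, 15, 30, d), (m, n, m, 15, 36, v), (m, n, m, 15, 38, y), (m, n, m, 15, 40, q), (m, n, m, 15, 40, x), (m, r, c, 6, 1, n), (m, r, c, 6, 21, w), (m, r, c, 6, 30, d), (m, r, c, 6, 36, v), (m, r, c, 6, 38, y), (m, r, c, 6, 40, q), (m, r, c, 6, 40, x), (m, x, z, 34, 1, n), (m, x, z, 34, 21, w), (m, x, z, 34, 30, d), (m, x, z, 34, 36, v), (m, x, z, 34, 38, y), (m, x, z, 34, 40, q), (m, x, z, 34, 40, x), (y, b, w, 28, 7, a), (y, x, x, 26, 7, a), (y, x, y, 4, 7, a)}
(U ⋈ T) ⋈ S (natural join on F): {(a, n, y, 10, 12, n, u), (a, n, y, 10, 36, v, u), (a, w, b, 15, 12, n, c), (a, w, b, 15, 36, v, c), (a, y, n, 3, 12, n, t), (a, y, n, 3, 36, v, t), (m, n, m, 15, 1, n, c), (m, n, m, 15, 21, w, c), (m, n, m, 15, 30, d, c), (m, n, m, 15, 36, v, c), (m, n, m, 15, 38, y, c), (m, n, m, 15, 40, q, c), (m, n, m, 15, 40, x, c), (m, x, z, 34, 1, n, d), (m, x, z, 34, 1, n, w), (m, x, z, 34, 21, w, d), (m, x, z, 34, 21, w, w), (m, x, z, 34, 30, d, d), (m, x, z, 34, 30, d, w), (m, x, z, 34, 36, v, d), (m, x, z, 34, 36, v, w), (m, x, z, 34, 38, y, d), (m, x, z, 34, 38, y, w), (m, x, z, 34, 40, q, d), (m, x, z, 34, 40, q, w), (m, x, z, 34, 40, x, d), (m, x, z, 34, 40, x, w), (y, x, y, 4, 7, a, y)}
π[C, D]: project onto (C, D) (21 duplicate(s) eliminated) → {(a, c), (a, t), (a, u), (m, c), (m, d), (m, w), (y, y)}
σ[C = m]: keep tuples satisfying C = m → {(m, c), (m, d), (m, w)}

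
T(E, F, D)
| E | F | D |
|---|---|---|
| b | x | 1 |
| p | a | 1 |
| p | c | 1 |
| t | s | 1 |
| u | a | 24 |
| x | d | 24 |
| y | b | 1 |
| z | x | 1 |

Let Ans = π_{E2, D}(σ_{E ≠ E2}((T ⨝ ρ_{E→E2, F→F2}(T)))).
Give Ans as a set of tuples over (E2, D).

ρ[E→E2, F→F2]: schema becomes (E2, F2, D); tuples unchanged.
T ⋈ ρ_{E→E2, F→F2}(T) (natural join on D): {(b, x, 1, b, x), (b, x, 1, p, a), (b, x, 1, p, c), (b, x, 1, t, s), (b, x, 1, y, b), (b, x, 1, z, x), (p, a, 1, b, x), (p, a, 1, p, a), (p, a, 1, p, c), (p, a, 1, t, s), (p, a, 1, y, b), (p, a, 1, z, x), (p, c, 1, b, x), (p, c, 1, p, a), (p, c, 1, p, c), (p, c, 1, t, s), (p, c, 1, y, b), (p, c, 1, z, x), (t, s, 1, b, x), (t, s, 1, p, a), (t, s, 1, p, c), (t, s, 1, t, s), (t, s, 1, y, b), (t, s, 1, z, x), (u, a, 24, u, a), (u, a, 24, x, d), (x, d, 24, u, a), (x, d, 24, x, d), (y, b, 1, b, x), (y, b, 1, p, a), (y, b, 1, p, c), (y, b, 1, t, s), (y, b, 1, y, b), (y, b, 1, z, x), (z, x, 1, b, x), (z, x, 1, p, a), (z, x, 1, p, c), (z, x, 1, t, s), (z, x, 1, y, b), (z, x, 1, z, x)}
Selection E ≠ E2: {(b, x, 1, p, a), (b, x, 1, p, c), (b, x, 1, t, s), (b, x, 1, y, b), (b, x, 1, z, x), (p, a, 1, b, x), (p, a, 1, t, s), (p, a, 1, y, b), (p, a, 1, z, x), (p, c, 1, b, x), (p, c, 1, t, s), (p, c, 1, y, b), (p, c, 1, z, x), (t, s, 1, b, x), (t, s, 1, p, a), (t, s, 1, p, c), (t, s, 1, y, b), (t, s, 1, z, x), (u, a, 24, x, d), (x, d, 24, u, a), (y, b, 1, b, x), (y, b, 1, p, a), (y, b, 1, p, c), (y, b, 1, t, s), (y, b, 1, z, x), (z, x, 1, b, x), (z, x, 1, p, a), (z, x, 1, p, c), (z, x, 1, t, s), (z, x, 1, y, b)}
π[E2, D]: project onto (E2, D) (23 duplicate(s) eliminated) → {(b, 1), (p, 1), (t, 1), (u, 24), (x, 24), (y, 1), (z, 1)}

{(b, 1), (p, 1), (t, 1), (u, 24), (x, 24), (y, 1), (z, 1)}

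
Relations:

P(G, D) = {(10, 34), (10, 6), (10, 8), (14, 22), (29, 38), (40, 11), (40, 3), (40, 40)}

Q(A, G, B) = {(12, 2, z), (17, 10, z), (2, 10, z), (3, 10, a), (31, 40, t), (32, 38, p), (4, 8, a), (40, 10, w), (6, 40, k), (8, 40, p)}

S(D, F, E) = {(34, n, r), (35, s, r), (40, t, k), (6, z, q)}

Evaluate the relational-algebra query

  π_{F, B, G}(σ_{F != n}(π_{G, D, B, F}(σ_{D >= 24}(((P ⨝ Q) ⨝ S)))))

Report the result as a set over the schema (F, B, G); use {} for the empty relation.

{(t, k, 40), (t, p, 40), (t, t, 40)}

Joining P and Q on G yields {(10, 34, 17, z), (10, 34, 2, z), (10, 34, 3, a), (10, 34, 40, w), (10, 6, 17, z), (10, 6, 2, z), (10, 6, 3, a), (10, 6, 40, w), (10, 8, 17, z), (10, 8, 2, z), (10, 8, 3, a), (10, 8, 40, w), (40, 11, 31, t), (40, 11, 6, k), (40, 11, 8, p), (40, 3, 31, t), (40, 3, 6, k), (40, 3, 8, p), (40, 40, 31, t), (40, 40, 6, k), (40, 40, 8, p)}.
Joining (P ⨝ Q) and S on D yields {(10, 34, 17, z, n, r), (10, 34, 2, z, n, r), (10, 34, 3, a, n, r), (10, 34, 40, w, n, r), (10, 6, 17, z, z, q), (10, 6, 2, z, z, q), (10, 6, 3, a, z, q), (10, 6, 40, w, z, q), (40, 40, 31, t, t, k), (40, 40, 6, k, t, k), (40, 40, 8, p, t, k)}.
Selection D >= 24: {(10, 34, 17, z, n, r), (10, 34, 2, z, n, r), (10, 34, 3, a, n, r), (10, 34, 40, w, n, r), (40, 40, 31, t, t, k), (40, 40, 6, k, t, k), (40, 40, 8, p, t, k)}
Projecting to G, D, B, F (1 duplicate(s) eliminated): {(10, 34, a, n), (10, 34, w, n), (10, 34, z, n), (40, 40, k, t), (40, 40, p, t), (40, 40, t, t)}
Selection F != n: {(40, 40, k, t), (40, 40, p, t), (40, 40, t, t)}
Projecting to F, B, G: {(t, k, 40), (t, p, 40), (t, t, 40)}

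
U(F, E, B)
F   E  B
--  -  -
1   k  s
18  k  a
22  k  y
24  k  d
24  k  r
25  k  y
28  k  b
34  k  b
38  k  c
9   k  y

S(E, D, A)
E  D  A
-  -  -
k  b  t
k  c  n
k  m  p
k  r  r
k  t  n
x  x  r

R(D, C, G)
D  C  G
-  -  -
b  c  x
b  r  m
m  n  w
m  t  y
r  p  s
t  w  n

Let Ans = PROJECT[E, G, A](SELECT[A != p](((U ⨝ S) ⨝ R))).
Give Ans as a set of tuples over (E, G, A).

{(k, m, t), (k, n, n), (k, s, r), (k, x, t)}

U ⋈ S (natural join on E): {(1, k, s, b, t), (1, k, s, c, n), (1, k, s, m, p), (1, k, s, r, r), (1, k, s, t, n), (18, k, a, b, t), (18, k, a, c, n), (18, k, a, m, p), (18, k, a, r, r), (18, k, a, t, n), (22, k, y, b, t), (22, k, y, c, n), (22, k, y, m, p), (22, k, y, r, r), (22, k, y, t, n), (24, k, d, b, t), (24, k, d, c, n), (24, k, d, m, p), (24, k, d, r, r), (24, k, d, t, n), (24, k, r, b, t), (24, k, r, c, n), (24, k, r, m, p), (24, k, r, r, r), (24, k, r, t, n), (25, k, y, b, t), (25, k, y, c, n), (25, k, y, m, p), (25, k, y, r, r), (25, k, y, t, n), (28, k, b, b, t), (28, k, b, c, n), (28, k, b, m, p), (28, k, b, r, r), (28, k, b, t, n), (34, k, b, b, t), (34, k, b, c, n), (34, k, b, m, p), (34, k, b, r, r), (34, k, b, t, n), (38, k, c, b, t), (38, k, c, c, n), (38, k, c, m, p), (38, k, c, r, r), (38, k, c, t, n), (9, k, y, b, t), (9, k, y, c, n), (9, k, y, m, p), (9, k, y, r, r), (9, k, y, t, n)}
(U ⨝ S) ⋈ R (natural join on D): {(1, k, s, b, t, c, x), (1, k, s, b, t, r, m), (1, k, s, m, p, n, w), (1, k, s, m, p, t, y), (1, k, s, r, r, p, s), (1, k, s, t, n, w, n), (18, k, a, b, t, c, x), (18, k, a, b, t, r, m), (18, k, a, m, p, n, w), (18, k, a, m, p, t, y), (18, k, a, r, r, p, s), (18, k, a, t, n, w, n), (22, k, y, b, t, c, x), (22, k, y, b, t, r, m), (22, k, y, m, p, n, w), (22, k, y, m, p, t, y), (22, k, y, r, r, p, s), (22, k, y, t, n, w, n), (24, k, d, b, t, c, x), (24, k, d, b, t, r, m), (24, k, d, m, p, n, w), (24, k, d, m, p, t, y), (24, k, d, r, r, p, s), (24, k, d, t, n, w, n), (24, k, r, b, t, c, x), (24, k, r, b, t, r, m), (24, k, r, m, p, n, w), (24, k, r, m, p, t, y), (24, k, r, r, r, p, s), (24, k, r, t, n, w, n), (25, k, y, b, t, c, x), (25, k, y, b, t, r, m), (25, k, y, m, p, n, w), (25, k, y, m, p, t, y), (25, k, y, r, r, p, s), (25, k, y, t, n, w, n), (28, k, b, b, t, c, x), (28, k, b, b, t, r, m), (28, k, b, m, p, n, w), (28, k, b, m, p, t, y), (28, k, b, r, r, p, s), (28, k, b, t, n, w, n), (34, k, b, b, t, c, x), (34, k, b, b, t, r, m), (34, k, b, m, p, n, w), (34, k, b, m, p, t, y), (34, k, b, r, r, p, s), (34, k, b, t, n, w, n), (38, k, c, b, t, c, x), (38, k, c, b, t, r, m), (38, k, c, m, p, n, w), (38, k, c, m, p, t, y), (38, k, c, r, r, p, s), (38, k, c, t, n, w, n), (9, k, y, b, t, c, x), (9, k, y, b, t, r, m), (9, k, y, m, p, n, w), (9, k, y, m, p, t, y), (9, k, y, r, r, p, s), (9, k, y, t, n, w, n)}
Filtering on A != p leaves {(1, k, s, b, t, c, x), (1, k, s, b, t, r, m), (1, k, s, r, r, p, s), (1, k, s, t, n, w, n), (18, k, a, b, t, c, x), (18, k, a, b, t, r, m), (18, k, a, r, r, p, s), (18, k, a, t, n, w, n), (22, k, y, b, t, c, x), (22, k, y, b, t, r, m), (22, k, y, r, r, p, s), (22, k, y, t, n, w, n), (24, k, d, b, t, c, x), (24, k, d, b, t, r, m), (24, k, d, r, r, p, s), (24, k, d, t, n, w, n), (24, k, r, b, t, c, x), (24, k, r, b, t, r, m), (24, k, r, r, r, p, s), (24, k, r, t, n, w, n), (25, k, y, b, t, c, x), (25, k, y, b, t, r, m), (25, k, y, r, r, p, s), (25, k, y, t, n, w, n), (28, k, b, b, t, c, x), (28, k, b, b, t, r, m), (28, k, b, r, r, p, s), (28, k, b, t, n, w, n), (34, k, b, b, t, c, x), (34, k, b, b, t, r, m), (34, k, b, r, r, p, s), (34, k, b, t, n, w, n), (38, k, c, b, t, c, x), (38, k, c, b, t, r, m), (38, k, c, r, r, p, s), (38, k, c, t, n, w, n), (9, k, y, b, t, c, x), (9, k, y, b, t, r, m), (9, k, y, r, r, p, s), (9, k, y, t, n, w, n)}.
Keep only column(s) E, G, A (36 duplicate(s) eliminated): {(k, m, t), (k, n, n), (k, s, r), (k, x, t)}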